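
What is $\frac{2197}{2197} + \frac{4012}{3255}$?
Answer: $\frac{7267}{3255} \approx 2.2326$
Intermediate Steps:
$\frac{2197}{2197} + \frac{4012}{3255} = 2197 \cdot \frac{1}{2197} + 4012 \cdot \frac{1}{3255} = 1 + \frac{4012}{3255} = \frac{7267}{3255}$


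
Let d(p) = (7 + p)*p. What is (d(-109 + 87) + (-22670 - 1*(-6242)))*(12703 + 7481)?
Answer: -324922032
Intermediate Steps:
d(p) = p*(7 + p)
(d(-109 + 87) + (-22670 - 1*(-6242)))*(12703 + 7481) = ((-109 + 87)*(7 + (-109 + 87)) + (-22670 - 1*(-6242)))*(12703 + 7481) = (-22*(7 - 22) + (-22670 + 6242))*20184 = (-22*(-15) - 16428)*20184 = (330 - 16428)*20184 = -16098*20184 = -324922032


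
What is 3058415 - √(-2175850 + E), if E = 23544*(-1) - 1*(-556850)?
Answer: 3058415 - 4*I*√102659 ≈ 3.0584e+6 - 1281.6*I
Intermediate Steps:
E = 533306 (E = -23544 + 556850 = 533306)
3058415 - √(-2175850 + E) = 3058415 - √(-2175850 + 533306) = 3058415 - √(-1642544) = 3058415 - 4*I*√102659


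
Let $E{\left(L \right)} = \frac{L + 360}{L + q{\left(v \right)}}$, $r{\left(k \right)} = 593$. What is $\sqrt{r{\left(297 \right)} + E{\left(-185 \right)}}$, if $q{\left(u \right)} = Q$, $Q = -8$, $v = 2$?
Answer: $\frac{\sqrt{22054882}}{193} \approx 24.333$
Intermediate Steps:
$q{\left(u \right)} = -8$
$E{\left(L \right)} = \frac{360 + L}{-8 + L}$ ($E{\left(L \right)} = \frac{L + 360}{L - 8} = \frac{360 + L}{-8 + L}$)
$\sqrt{r{\left(297 \right)} + E{\left(-185 \right)}} = \sqrt{593 + \frac{360 - 185}{-8 - 185}} = \sqrt{593 + \frac{1}{-193} \cdot 175} = \sqrt{593 - \frac{175}{193}} = \sqrt{\frac{114274}{193}} = \frac{\sqrt{22054882}}{193}$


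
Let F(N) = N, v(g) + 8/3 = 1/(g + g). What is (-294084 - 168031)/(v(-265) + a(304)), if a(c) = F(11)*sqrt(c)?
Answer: -3117598772550/92975627351 - 51404008986000*sqrt(19)/92975627351 ≈ -2443.5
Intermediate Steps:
v(g) = -8/3 + 1/(2*g) (v(g) = -8/3 + 1/(g + g) = -8/3 + 1/(2*g))
a(c) = 11*sqrt(c)
(-294084 - 168031)/(v(-265) + a(304)) = (-294084 - 168031)/((1/6)*(3 - 16*(-265))/(-265) + 11*sqrt(304)) = -462115/((1/6)*(-1/265)*(3 + 4240) + 11*(4*sqrt(19))) = -462115/((1/6)*(-1/265)*4243 + 44*sqrt(19)) = -462115/(-4243/1590 + 44*sqrt(19))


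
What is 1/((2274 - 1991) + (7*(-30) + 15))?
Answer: 1/88 ≈ 0.011364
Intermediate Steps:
1/((2274 - 1991) + (7*(-30) + 15)) = 1/(283 + (-210 + 15)) = 1/(283 - 195) = 1/88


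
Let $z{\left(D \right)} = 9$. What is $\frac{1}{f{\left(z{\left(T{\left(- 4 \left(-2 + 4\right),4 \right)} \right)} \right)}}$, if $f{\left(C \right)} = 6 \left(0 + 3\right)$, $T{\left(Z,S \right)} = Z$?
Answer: $\frac{1}{18} \approx 0.055556$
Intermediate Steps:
$f{\left(C \right)} = 18$ ($f{\left(C \right)} = 6 \cdot 3 = 18$)
$\frac{1}{f{\left(z{\left(T{\left(- 4 \left(-2 + 4\right),4 \right)} \right)} \right)}} = \frac{1}{18}$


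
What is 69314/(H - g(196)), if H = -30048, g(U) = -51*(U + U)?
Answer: -34657/5028 ≈ -6.8928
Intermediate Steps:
g(U) = -102*U
69314/(H - g(196)) = 69314/(-30048 - (-102)*196) = 69314/(-30048 - 1*(-19992)) = 69314/(-30048 + 19992) = 69314/(-10056) = 69314*(-1/10056) = -34657/5028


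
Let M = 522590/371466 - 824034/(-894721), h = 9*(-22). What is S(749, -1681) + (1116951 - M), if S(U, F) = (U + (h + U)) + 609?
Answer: 185930890210067363/166179215493 ≈ 1.1189e+6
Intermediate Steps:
h = -198
S(U, F) = 411 + 2*U (S(U, F) = (U + (-198 + U)) + 609 = (-198 + 2*U) + 609 = 411 + 2*U)
M = 386836430617/166179215493 (M = 522590*(1/371466) - 824034*(-1/894721) = 261295/185733 + 824034/894721 = 386836430617/166179215493 ≈ 2.3278)
S(749, -1681) + (1116951 - M) = (411 + 2*749) + (1116951 - 1*386836430617/166179215493) = (411 + 1498) + (1116951 - 386836430617/166179215493) = 1909 + 185613654087691226/166179215493 = 185930890210067363/166179215493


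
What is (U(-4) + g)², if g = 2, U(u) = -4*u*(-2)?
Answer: 900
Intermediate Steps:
U(u) = 8*u
(U(-4) + g)² = (8*(-4) + 2)² = (-32 + 2)² = (-30)² = 900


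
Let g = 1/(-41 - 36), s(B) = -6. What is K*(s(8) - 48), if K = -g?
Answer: -54/77 ≈ -0.70130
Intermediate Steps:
g = -1/77 (g = 1/(-77) = -1/77 ≈ -0.012987)
K = 1/77 (K = -1*(-1/77) = 1/77 ≈ 0.012987)
K*(s(8) - 48) = (-6 - 48)/77 = (1/77)*(-54) = -54/77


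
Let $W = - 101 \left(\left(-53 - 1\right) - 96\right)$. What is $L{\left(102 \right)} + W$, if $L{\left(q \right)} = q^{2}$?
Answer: $25554$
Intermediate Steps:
$W = 15150$ ($W = - 101 \left(\left(-53 - 1\right) - 96\right) = - 101 \left(-54 - 96\right) = \left(-101\right) \left(-150\right) = 15150$)
$L{\left(102 \right)} + W = 102^{2} + 15150 = 10404 + 15150 = 25554$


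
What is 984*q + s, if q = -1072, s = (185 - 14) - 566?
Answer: -1055243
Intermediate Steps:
s = -395 (s = 171 - 566 = -395)
984*q + s = 984*(-1072) - 395 = -1054848 - 395 = -1055243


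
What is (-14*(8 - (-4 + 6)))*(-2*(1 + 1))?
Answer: 336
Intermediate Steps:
(-14*(8 - (-4 + 6)))*(-2*(1 + 1)) = (-14*(8 - 1*2))*(-2*2) = -14*(8 - 2)*(-4) = -14*6*(-4) = -84*(-4) = 336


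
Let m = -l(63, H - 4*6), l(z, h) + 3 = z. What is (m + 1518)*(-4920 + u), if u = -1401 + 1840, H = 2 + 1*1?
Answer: -6533298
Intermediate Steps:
H = 3 (H = 2 + 1 = 3)
u = 439
l(z, h) = -3 + z
m = -60 (m = -(-3 + 63) = -1*60 = -60)
(m + 1518)*(-4920 + u) = (-60 + 1518)*(-4920 + 439) = 1458*(-4481) = -6533298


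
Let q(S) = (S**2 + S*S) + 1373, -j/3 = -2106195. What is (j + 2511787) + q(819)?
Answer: 10173267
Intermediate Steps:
j = 6318585 (j = -3*(-2106195) = 6318585)
q(S) = 1373 + 2*S**2 (q(S) = (S**2 + S**2) + 1373 = 2*S**2 + 1373 = 1373 + 2*S**2)
(j + 2511787) + q(819) = (6318585 + 2511787) + (1373 + 2*819**2) = 8830372 + (1373 + 2*670761) = 8830372 + (1373 + 1341522) = 8830372 + 1342895 = 10173267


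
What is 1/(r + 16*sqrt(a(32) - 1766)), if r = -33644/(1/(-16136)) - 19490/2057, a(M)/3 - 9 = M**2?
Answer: 1148529328414743/623513113138599596321026 - 16924996*sqrt(1333)/311756556569299798160513 ≈ 1.8420e-9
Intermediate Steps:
a(M) = 27 + 3*M**2
r = 1116703284798/2057 (r = -33644/(-1/16136) - 19490*1/2057 = -33644*(-16136) - 19490/2057 = 542879584 - 19490/2057 = 1116703284798/2057 ≈ 5.4288e+8)
1/(r + 16*sqrt(a(32) - 1766)) = 1/(1116703284798/2057 + 16*sqrt((27 + 3*32**2) - 1766)) = 1/(1116703284798/2057 + 16*sqrt((27 + 3*1024) - 1766)) = 1/(1116703284798/2057 + 16*sqrt((27 + 3072) - 1766)) = 1/(1116703284798/2057 + 16*sqrt(3099 - 1766)) = 1/(1116703284798/2057 + 16*sqrt(1333))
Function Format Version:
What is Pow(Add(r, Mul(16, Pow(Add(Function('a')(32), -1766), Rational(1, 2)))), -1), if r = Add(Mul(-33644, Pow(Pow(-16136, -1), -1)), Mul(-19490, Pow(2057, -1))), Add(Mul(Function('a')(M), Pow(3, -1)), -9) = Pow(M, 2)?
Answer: Add(Rational(1148529328414743, 623513113138599596321026), Mul(Rational(-16924996, 311756556569299798160513), Pow(1333, Rational(1, 2)))) ≈ 1.8420e-9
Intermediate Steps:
Function('a')(M) = Add(27, Mul(3, Pow(M, 2)))
r = Rational(1116703284798, 2057) (r = Add(Mul(-33644, Pow(Rational(-1, 16136), -1)), Mul(-19490, Rational(1, 2057))) = Add(Mul(-33644, -16136), Rational(-19490, 2057)) = Add(542879584, Rational(-19490, 2057)) = Rational(1116703284798, 2057) ≈ 5.4288e+8)
Pow(Add(r, Mul(16, Pow(Add(Function('a')(32), -1766), Rational(1, 2)))), -1) = Pow(Add(Rational(1116703284798, 2057), Mul(16, Pow(Add(Add(27, Mul(3, Pow(32, 2))), -1766), Rational(1, 2)))), -1) = Pow(Add(Rational(1116703284798, 2057), Mul(16, Pow(Add(Add(27, Mul(3, 1024)), -1766), Rational(1, 2)))), -1) = Pow(Add(Rational(1116703284798, 2057), Mul(16, Pow(Add(Add(27, 3072), -1766), Rational(1, 2)))), -1) = Pow(Add(Rational(1116703284798, 2057), Mul(16, Pow(Add(3099, -1766), Rational(1, 2)))), -1) = Pow(Add(Rational(1116703284798, 2057), Mul(16, Pow(1333, Rational(1, 2)))), -1)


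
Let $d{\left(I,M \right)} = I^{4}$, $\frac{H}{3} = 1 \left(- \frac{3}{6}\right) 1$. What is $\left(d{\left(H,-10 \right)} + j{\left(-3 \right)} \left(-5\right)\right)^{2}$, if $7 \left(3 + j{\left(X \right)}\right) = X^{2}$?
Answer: $\frac{2331729}{12544} \approx 185.88$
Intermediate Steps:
$j{\left(X \right)} = -3 + \frac{X^{2}}{7}$
$H = - \frac{3}{2}$ ($H = 3 \cdot 1 \left(- \frac{3}{6}\right) 1 = 3 \cdot 1 \left(\left(-3\right) \frac{1}{6}\right) 1 = 3 \cdot 1 \left(- \frac{1}{2}\right) 1 = 3 \left(\left(- \frac{1}{2}\right) 1\right) = 3 \left(- \frac{1}{2}\right) = - \frac{3}{2} \approx -1.5$)
$\left(d{\left(H,-10 \right)} + j{\left(-3 \right)} \left(-5\right)\right)^{2} = \left(\left(- \frac{3}{2}\right)^{4} + \left(-3 + \frac{\left(-3\right)^{2}}{7}\right) \left(-5\right)\right)^{2} = \left(\frac{81}{16} + \left(-3 + \frac{1}{7} \cdot 9\right) \left(-5\right)\right)^{2} = \left(\frac{81}{16} + \left(-3 + \frac{9}{7}\right) \left(-5\right)\right)^{2} = \left(\frac{81}{16} - - \frac{60}{7}\right)^{2} = \left(\frac{81}{16} + \frac{60}{7}\right)^{2} = \left(\frac{1527}{112}\right)^{2} = \frac{2331729}{12544}$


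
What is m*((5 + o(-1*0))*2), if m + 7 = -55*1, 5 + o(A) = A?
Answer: 0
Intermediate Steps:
o(A) = -5 + A
m = -62 (m = -7 - 55*1 = -7 - 55 = -62)
m*((5 + o(-1*0))*2) = -62*(5 + (-5 - 1*0))*2 = -62*(5 + (-5 + 0))*2 = -62*(5 - 5)*2 = -0*2 = -62*0 = 0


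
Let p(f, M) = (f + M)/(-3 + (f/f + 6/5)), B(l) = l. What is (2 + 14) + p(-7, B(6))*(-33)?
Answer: -101/4 ≈ -25.250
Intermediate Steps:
p(f, M) = -5*M/4 - 5*f/4 (p(f, M) = (M + f)/(-3 + (1 + 6*(⅕))) = (M + f)/(-3 + (1 + 6/5)) = (M + f)/(-3 + 11/5) = (M + f)/(-⅘) = (M + f)*(-5/4) = -5*M/4 - 5*f/4)
(2 + 14) + p(-7, B(6))*(-33) = (2 + 14) + (-5/4*6 - 5/4*(-7))*(-33) = 16 + (-15/2 + 35/4)*(-33) = 16 + (5/4)*(-33) = 16 - 165/4 = -101/4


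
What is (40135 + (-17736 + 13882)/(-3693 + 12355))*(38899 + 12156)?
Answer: 8874520909690/4331 ≈ 2.0491e+9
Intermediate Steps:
(40135 + (-17736 + 13882)/(-3693 + 12355))*(38899 + 12156) = (40135 - 3854/8662)*51055 = (40135 - 3854*1/8662)*51055 = (40135 - 1927/4331)*51055 = (173822758/4331)*51055 = 8874520909690/4331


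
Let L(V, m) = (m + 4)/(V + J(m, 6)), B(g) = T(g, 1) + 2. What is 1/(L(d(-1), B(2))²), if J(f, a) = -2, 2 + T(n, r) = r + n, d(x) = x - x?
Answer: 4/49 ≈ 0.081633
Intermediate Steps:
d(x) = 0
T(n, r) = -2 + n + r (T(n, r) = -2 + (r + n) = -2 + (n + r) = -2 + n + r)
B(g) = 1 + g (B(g) = (-2 + g + 1) + 2 = (-1 + g) + 2 = 1 + g)
L(V, m) = (4 + m)/(-2 + V) (L(V, m) = (m + 4)/(V - 2) = (4 + m)/(-2 + V))
1/(L(d(-1), B(2))²) = 1/(((4 + (1 + 2))/(-2 + 0))²) = 1/(((4 + 3)/(-2))²) = 1/((-½*7)²) = 1/((-7/2)²) = 1/(49/4) = 4/49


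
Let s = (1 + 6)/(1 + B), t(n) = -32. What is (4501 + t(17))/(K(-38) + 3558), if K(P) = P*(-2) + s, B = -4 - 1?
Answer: 17876/14529 ≈ 1.2304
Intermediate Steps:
B = -5
s = -7/4 (s = (1 + 6)/(1 - 5) = 7/(-4) = 7*(-¼) = -7/4 ≈ -1.7500)
K(P) = -7/4 - 2*P (K(P) = P*(-2) - 7/4 = -2*P - 7/4 = -7/4 - 2*P)
(4501 + t(17))/(K(-38) + 3558) = (4501 - 32)/((-7/4 - 2*(-38)) + 3558) = 4469/((-7/4 + 76) + 3558) = 4469/(297/4 + 3558) = 4469/(14529/4) = 4469*(4/14529) = 17876/14529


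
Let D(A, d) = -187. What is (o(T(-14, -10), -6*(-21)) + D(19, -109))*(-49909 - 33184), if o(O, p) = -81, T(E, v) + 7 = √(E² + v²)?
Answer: 22268924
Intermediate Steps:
T(E, v) = -7 + √(E² + v²)
(o(T(-14, -10), -6*(-21)) + D(19, -109))*(-49909 - 33184) = (-81 - 187)*(-49909 - 33184) = -268*(-83093) = 22268924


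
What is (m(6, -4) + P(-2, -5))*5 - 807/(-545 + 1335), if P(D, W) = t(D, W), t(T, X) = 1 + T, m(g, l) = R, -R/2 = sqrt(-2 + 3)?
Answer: -12657/790 ≈ -16.022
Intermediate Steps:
R = -2 (R = -2*sqrt(-2 + 3) = -2*sqrt(1) = -2*1 = -2)
m(g, l) = -2
P(D, W) = 1 + D
(m(6, -4) + P(-2, -5))*5 - 807/(-545 + 1335) = (-2 + (1 - 2))*5 - 807/(-545 + 1335) = (-2 - 1)*5 - 807/790 = -3*5 - 807*1/790 = -15 - 807/790 = -12657/790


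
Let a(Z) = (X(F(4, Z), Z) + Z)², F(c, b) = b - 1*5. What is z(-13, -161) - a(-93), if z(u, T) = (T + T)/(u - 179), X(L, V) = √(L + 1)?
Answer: -820831/96 + 186*I*√97 ≈ -8550.3 + 1831.9*I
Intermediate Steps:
F(c, b) = -5 + b (F(c, b) = b - 5 = -5 + b)
X(L, V) = √(1 + L)
z(u, T) = 2*T/(-179 + u) (z(u, T) = (2*T)/(-179 + u) = 2*T/(-179 + u))
a(Z) = (Z + √(-4 + Z))² (a(Z) = (√(1 + (-5 + Z)) + Z)² = (√(-4 + Z) + Z)² = (Z + √(-4 + Z))²)
z(-13, -161) - a(-93) = 2*(-161)/(-179 - 13) - (-93 + √(-4 - 93))² = 2*(-161)/(-192) - (-93 + √(-97))² = 2*(-161)*(-1/192) - (-93 + I*√97)² = 161/96 - (-93 + I*√97)²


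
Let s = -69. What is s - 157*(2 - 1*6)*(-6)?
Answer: -3837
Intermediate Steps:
s - 157*(2 - 1*6)*(-6) = -69 - 157*(2 - 1*6)*(-6) = -69 - 157*(2 - 6)*(-6) = -69 - (-628)*(-6) = -69 - 157*24 = -69 - 3768 = -3837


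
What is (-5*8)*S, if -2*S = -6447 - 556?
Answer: -140060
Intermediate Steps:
S = 7003/2 (S = -(-6447 - 556)/2 = -½*(-7003) = 7003/2 ≈ 3501.5)
(-5*8)*S = -5*8*(7003/2) = -40*7003/2 = -140060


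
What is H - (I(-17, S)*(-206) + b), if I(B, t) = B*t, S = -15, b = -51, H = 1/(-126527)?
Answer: 6652916186/126527 ≈ 52581.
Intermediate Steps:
H = -1/126527 ≈ -7.9035e-6
H - (I(-17, S)*(-206) + b) = -1/126527 - (-17*(-15)*(-206) - 51) = -1/126527 - (255*(-206) - 51) = -1/126527 - (-52530 - 51) = -1/126527 - 1*(-52581) = -1/126527 + 52581 = 6652916186/126527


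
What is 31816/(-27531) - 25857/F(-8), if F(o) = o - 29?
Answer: 710691875/1018647 ≈ 697.68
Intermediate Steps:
F(o) = -29 + o
31816/(-27531) - 25857/F(-8) = 31816/(-27531) - 25857/(-29 - 8) = 31816*(-1/27531) - 25857/(-37) = -31816/27531 - 25857*(-1/37) = -31816/27531 + 25857/37 = 710691875/1018647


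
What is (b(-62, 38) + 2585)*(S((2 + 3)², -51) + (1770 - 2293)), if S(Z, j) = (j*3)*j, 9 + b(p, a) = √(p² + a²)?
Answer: 18753280 + 14560*√1322 ≈ 1.9283e+7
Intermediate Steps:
b(p, a) = -9 + √(a² + p²) (b(p, a) = -9 + √(p² + a²) = -9 + √(a² + p²))
S(Z, j) = 3*j² (S(Z, j) = (3*j)*j = 3*j²)
(b(-62, 38) + 2585)*(S((2 + 3)², -51) + (1770 - 2293)) = ((-9 + √(38² + (-62)²)) + 2585)*(3*(-51)² + (1770 - 2293)) = ((-9 + √(1444 + 3844)) + 2585)*(3*2601 - 523) = ((-9 + √5288) + 2585)*(7803 - 523) = ((-9 + 2*√1322) + 2585)*7280 = (2576 + 2*√1322)*7280 = 18753280 + 14560*√1322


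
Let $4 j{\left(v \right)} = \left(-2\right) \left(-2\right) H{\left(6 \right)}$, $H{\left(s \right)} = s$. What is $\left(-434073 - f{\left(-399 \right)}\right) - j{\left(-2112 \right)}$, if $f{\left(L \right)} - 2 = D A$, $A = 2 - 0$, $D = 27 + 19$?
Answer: $-434173$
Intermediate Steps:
$j{\left(v \right)} = 6$ ($j{\left(v \right)} = \frac{\left(-2\right) \left(-2\right) 6}{4} = \frac{4 \cdot 6}{4} = \frac{1}{4} \cdot 24 = 6$)
$D = 46$
$A = 2$ ($A = 2 + 0 = 2$)
$f{\left(L \right)} = 94$ ($f{\left(L \right)} = 2 + 46 \cdot 2 = 2 + 92 = 94$)
$\left(-434073 - f{\left(-399 \right)}\right) - j{\left(-2112 \right)} = \left(-434073 - 94\right) - 6 = -434167 - 6 = -434173$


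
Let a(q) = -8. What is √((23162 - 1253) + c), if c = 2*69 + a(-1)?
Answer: √22039 ≈ 148.46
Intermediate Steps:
c = 130 (c = 2*69 - 8 = 138 - 8 = 130)
√((23162 - 1253) + c) = √((23162 - 1253) + 130) = √(21909 + 130) = √22039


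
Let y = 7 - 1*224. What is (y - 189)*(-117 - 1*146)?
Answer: 106778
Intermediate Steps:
y = -217 (y = 7 - 224 = -217)
(y - 189)*(-117 - 1*146) = (-217 - 189)*(-117 - 1*146) = -406*(-117 - 146) = -406*(-263) = 106778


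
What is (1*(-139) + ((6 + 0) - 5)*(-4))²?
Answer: 20449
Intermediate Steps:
(1*(-139) + ((6 + 0) - 5)*(-4))² = (-139 + (6 - 5)*(-4))² = (-139 + 1*(-4))² = (-139 - 4)² = (-143)² = 20449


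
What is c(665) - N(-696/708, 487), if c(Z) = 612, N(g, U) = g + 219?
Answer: 23245/59 ≈ 393.98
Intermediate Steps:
N(g, U) = 219 + g
c(665) - N(-696/708, 487) = 612 - (219 - 696/708) = 612 - (219 - 696*1/708) = 612 - (219 - 58/59) = 612 - 1*12863/59 = 612 - 12863/59 = 23245/59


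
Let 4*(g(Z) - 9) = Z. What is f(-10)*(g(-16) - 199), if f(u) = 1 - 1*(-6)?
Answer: -1358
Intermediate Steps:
f(u) = 7 (f(u) = 1 + 6 = 7)
g(Z) = 9 + Z/4
f(-10)*(g(-16) - 199) = 7*((9 + (¼)*(-16)) - 199) = 7*((9 - 4) - 199) = 7*(5 - 199) = 7*(-194) = -1358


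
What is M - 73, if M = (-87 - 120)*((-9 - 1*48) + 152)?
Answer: -19738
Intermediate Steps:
M = -19665 (M = -207*((-9 - 48) + 152) = -207*(-57 + 152) = -207*95 = -19665)
M - 73 = -19665 - 73 = -19738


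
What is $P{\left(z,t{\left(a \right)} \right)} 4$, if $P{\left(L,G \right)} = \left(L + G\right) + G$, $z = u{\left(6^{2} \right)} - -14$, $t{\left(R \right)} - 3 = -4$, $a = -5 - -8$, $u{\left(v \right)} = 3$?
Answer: $60$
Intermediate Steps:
$a = 3$ ($a = -5 + 8 = 3$)
$t{\left(R \right)} = -1$ ($t{\left(R \right)} = 3 - 4 = -1$)
$z = 17$ ($z = 3 - -14 = 3 + 14 = 17$)
$P{\left(L,G \right)} = L + 2 G$ ($P{\left(L,G \right)} = \left(G + L\right) + G = L + 2 G$)
$P{\left(z,t{\left(a \right)} \right)} 4 = \left(17 + 2 \left(-1\right)\right) 4 = \left(17 - 2\right) 4 = 15 \cdot 4 = 60$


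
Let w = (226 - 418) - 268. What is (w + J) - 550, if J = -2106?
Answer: -3116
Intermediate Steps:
w = -460 (w = -192 - 268 = -460)
(w + J) - 550 = (-460 - 2106) - 550 = -2566 - 550 = -3116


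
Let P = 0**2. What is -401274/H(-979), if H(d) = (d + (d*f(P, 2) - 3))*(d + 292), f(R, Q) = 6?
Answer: -66879/785012 ≈ -0.085195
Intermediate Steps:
P = 0
H(d) = (-3 + 7*d)*(292 + d) (H(d) = (d + (d*6 - 3))*(d + 292) = (d + (6*d - 3))*(292 + d) = (d + (-3 + 6*d))*(292 + d) = (-3 + 7*d)*(292 + d))
-401274/H(-979) = -401274/(-876 + 7*(-979)**2 + 2041*(-979)) = -401274/(-876 + 7*958441 - 1998139) = -401274/(-876 + 6709087 - 1998139) = -401274/4710072 = -401274*1/4710072 = -66879/785012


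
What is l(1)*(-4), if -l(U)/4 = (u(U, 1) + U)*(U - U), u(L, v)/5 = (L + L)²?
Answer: 0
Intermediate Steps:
u(L, v) = 20*L² (u(L, v) = 5*(L + L)² = 5*(2*L)² = 5*(4*L²) = 20*L²)
l(U) = 0 (l(U) = -4*(20*U² + U)*(U - U) = -4*(U + 20*U²)*0 = -4*0 = 0)
l(1)*(-4) = 0*(-4) = 0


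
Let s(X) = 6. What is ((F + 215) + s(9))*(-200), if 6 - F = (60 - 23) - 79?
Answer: -53800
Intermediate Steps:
F = 48 (F = 6 - ((60 - 23) - 79) = 6 - (37 - 79) = 6 - 1*(-42) = 6 + 42 = 48)
((F + 215) + s(9))*(-200) = ((48 + 215) + 6)*(-200) = (263 + 6)*(-200) = 269*(-200) = -53800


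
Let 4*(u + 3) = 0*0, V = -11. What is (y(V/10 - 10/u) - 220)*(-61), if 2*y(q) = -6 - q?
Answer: 820267/60 ≈ 13671.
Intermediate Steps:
u = -3 (u = -3 + (0*0)/4 = -3 + (¼)*0 = -3 + 0 = -3)
y(q) = -3 - q/2 (y(q) = (-6 - q)/2 = -3 - q/2)
(y(V/10 - 10/u) - 220)*(-61) = ((-3 - (-11/10 - 10/(-3))/2) - 220)*(-61) = ((-3 - (-11*⅒ - 10*(-⅓))/2) - 220)*(-61) = ((-3 - (-11/10 + 10/3)/2) - 220)*(-61) = ((-3 - ½*67/30) - 220)*(-61) = ((-3 - 67/60) - 220)*(-61) = (-247/60 - 220)*(-61) = -13447/60*(-61) = 820267/60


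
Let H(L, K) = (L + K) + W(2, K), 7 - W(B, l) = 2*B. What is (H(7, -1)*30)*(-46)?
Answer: -12420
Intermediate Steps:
W(B, l) = 7 - 2*B
H(L, K) = 3 + K + L (H(L, K) = (L + K) + (7 - 2*2) = (K + L) + (7 - 4) = (K + L) + 3 = 3 + K + L)
(H(7, -1)*30)*(-46) = ((3 - 1 + 7)*30)*(-46) = (9*30)*(-46) = 270*(-46) = -12420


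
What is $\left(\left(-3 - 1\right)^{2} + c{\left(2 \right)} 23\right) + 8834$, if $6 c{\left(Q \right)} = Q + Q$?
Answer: $\frac{26596}{3} \approx 8865.3$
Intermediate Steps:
$c{\left(Q \right)} = \frac{Q}{3}$ ($c{\left(Q \right)} = \frac{Q + Q}{6} = \frac{2 Q}{6} = \frac{Q}{3}$)
$\left(\left(-3 - 1\right)^{2} + c{\left(2 \right)} 23\right) + 8834 = \left(\left(-3 - 1\right)^{2} + \frac{1}{3} \cdot 2 \cdot 23\right) + 8834 = \left(\left(-4\right)^{2} + \frac{2}{3} \cdot 23\right) + 8834 = \left(16 + \frac{46}{3}\right) + 8834 = \frac{94}{3} + 8834 = \frac{26596}{3}$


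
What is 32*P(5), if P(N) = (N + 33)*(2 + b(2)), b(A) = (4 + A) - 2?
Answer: 7296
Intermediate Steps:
b(A) = 2 + A
P(N) = 198 + 6*N (P(N) = (N + 33)*(2 + (2 + 2)) = (33 + N)*(2 + 4) = (33 + N)*6 = 198 + 6*N)
32*P(5) = 32*(198 + 6*5) = 32*(198 + 30) = 32*228 = 7296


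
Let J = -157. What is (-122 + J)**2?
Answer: 77841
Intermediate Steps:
(-122 + J)**2 = (-122 - 157)**2 = (-279)**2 = 77841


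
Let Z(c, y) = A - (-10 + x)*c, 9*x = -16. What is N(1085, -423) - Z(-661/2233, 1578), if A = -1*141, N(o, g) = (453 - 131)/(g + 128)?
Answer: 850132951/5928615 ≈ 143.39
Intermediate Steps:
x = -16/9 (x = (⅑)*(-16) = -16/9 ≈ -1.7778)
N(o, g) = 322/(128 + g)
A = -141
Z(c, y) = -141 + 106*c/9 (Z(c, y) = -141 - (-10 - 16/9)*c = -141 - (-106)*c/9 = -141 + 106*c/9)
N(1085, -423) - Z(-661/2233, 1578) = 322/(128 - 423) - (-141 + 106*(-661/2233)/9) = 322/(-295) - (-141 + 106*(-661*1/2233)/9) = 322*(-1/295) - (-141 + (106/9)*(-661/2233)) = -322/295 - (-141 - 70066/20097) = -322/295 - 1*(-2903743/20097) = -322/295 + 2903743/20097 = 850132951/5928615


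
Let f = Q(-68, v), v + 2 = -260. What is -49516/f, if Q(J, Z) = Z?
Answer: 24758/131 ≈ 188.99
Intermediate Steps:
v = -262 (v = -2 - 260 = -262)
f = -262
-49516/f = -49516/(-262) = -49516*(-1/262) = 24758/131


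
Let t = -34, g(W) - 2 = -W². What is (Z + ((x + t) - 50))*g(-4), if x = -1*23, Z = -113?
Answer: 3080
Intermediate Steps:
g(W) = 2 - W²
x = -23
(Z + ((x + t) - 50))*g(-4) = (-113 + ((-23 - 34) - 50))*(2 - 1*(-4)²) = (-113 + (-57 - 50))*(2 - 1*16) = (-113 - 107)*(2 - 16) = -220*(-14) = 3080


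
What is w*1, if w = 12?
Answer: 12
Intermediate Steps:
w*1 = 12*1 = 12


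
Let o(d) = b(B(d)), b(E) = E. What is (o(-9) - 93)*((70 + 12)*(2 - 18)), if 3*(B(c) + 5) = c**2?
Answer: 93152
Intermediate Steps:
B(c) = -5 + c**2/3
o(d) = -5 + d**2/3
(o(-9) - 93)*((70 + 12)*(2 - 18)) = ((-5 + (1/3)*(-9)**2) - 93)*((70 + 12)*(2 - 18)) = ((-5 + (1/3)*81) - 93)*(82*(-16)) = ((-5 + 27) - 93)*(-1312) = (22 - 93)*(-1312) = -71*(-1312) = 93152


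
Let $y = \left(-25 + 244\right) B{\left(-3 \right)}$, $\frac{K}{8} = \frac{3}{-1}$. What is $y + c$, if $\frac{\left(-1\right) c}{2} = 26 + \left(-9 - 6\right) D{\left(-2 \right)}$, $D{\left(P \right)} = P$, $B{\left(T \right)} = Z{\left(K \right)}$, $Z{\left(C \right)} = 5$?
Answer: $983$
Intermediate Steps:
$K = -24$ ($K = 8 \frac{3}{-1} = 8 \cdot 3 \left(-1\right) = 8 \left(-3\right) = -24$)
$B{\left(T \right)} = 5$
$y = 1095$ ($y = \left(-25 + 244\right) 5 = 219 \cdot 5 = 1095$)
$c = -112$ ($c = - 2 \left(26 + \left(-9 - 6\right) \left(-2\right)\right) = - 2 \left(26 - -30\right) = - 2 \left(26 + 30\right) = \left(-2\right) 56 = -112$)
$y + c = 1095 - 112 = 983$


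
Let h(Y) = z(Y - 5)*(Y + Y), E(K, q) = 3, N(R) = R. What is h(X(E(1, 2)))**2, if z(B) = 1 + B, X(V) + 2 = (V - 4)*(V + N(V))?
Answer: 36864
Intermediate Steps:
X(V) = -2 + 2*V*(-4 + V) (X(V) = -2 + (V - 4)*(V + V) = -2 + (-4 + V)*(2*V) = -2 + 2*V*(-4 + V))
h(Y) = 2*Y*(-4 + Y) (h(Y) = (1 + (Y - 5))*(Y + Y) = (1 + (-5 + Y))*(2*Y) = (-4 + Y)*(2*Y) = 2*Y*(-4 + Y))
h(X(E(1, 2)))**2 = (2*(-2 - 8*3 + 2*3**2)*(-4 + (-2 - 8*3 + 2*3**2)))**2 = (2*(-2 - 24 + 2*9)*(-4 + (-2 - 24 + 2*9)))**2 = (2*(-2 - 24 + 18)*(-4 + (-2 - 24 + 18)))**2 = (2*(-8)*(-4 - 8))**2 = (2*(-8)*(-12))**2 = 192**2 = 36864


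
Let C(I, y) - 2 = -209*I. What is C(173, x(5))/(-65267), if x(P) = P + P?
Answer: 36155/65267 ≈ 0.55396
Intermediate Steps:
x(P) = 2*P
C(I, y) = 2 - 209*I
C(173, x(5))/(-65267) = (2 - 209*173)/(-65267) = (2 - 36157)*(-1/65267) = -36155*(-1/65267) = 36155/65267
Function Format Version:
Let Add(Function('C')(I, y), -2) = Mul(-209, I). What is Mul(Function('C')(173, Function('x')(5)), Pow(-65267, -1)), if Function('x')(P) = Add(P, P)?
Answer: Rational(36155, 65267) ≈ 0.55396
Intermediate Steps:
Function('x')(P) = Mul(2, P)
Function('C')(I, y) = Add(2, Mul(-209, I))
Mul(Function('C')(173, Function('x')(5)), Pow(-65267, -1)) = Mul(Add(2, Mul(-209, 173)), Pow(-65267, -1)) = Mul(Add(2, -36157), Rational(-1, 65267)) = Mul(-36155, Rational(-1, 65267)) = Rational(36155, 65267)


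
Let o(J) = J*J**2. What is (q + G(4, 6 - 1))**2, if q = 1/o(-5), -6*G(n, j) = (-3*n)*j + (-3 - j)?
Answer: 18037009/140625 ≈ 128.26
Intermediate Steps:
o(J) = J**3
G(n, j) = 1/2 + j/6 + j*n/2 (G(n, j) = -((-3*n)*j + (-3 - j))/6 = -(-3*j*n + (-3 - j))/6 = -(-3 - j - 3*j*n)/6 = 1/2 + j/6 + j*n/2)
q = -1/125 (q = 1/((-5)**3) = 1/(-125) = -1/125 ≈ -0.0080000)
(q + G(4, 6 - 1))**2 = (-1/125 + (1/2 + (6 - 1)/6 + (1/2)*(6 - 1)*4))**2 = (-1/125 + (1/2 + (1/6)*5 + (1/2)*5*4))**2 = (-1/125 + (1/2 + 5/6 + 10))**2 = (-1/125 + 34/3)**2 = (4247/375)**2 = 18037009/140625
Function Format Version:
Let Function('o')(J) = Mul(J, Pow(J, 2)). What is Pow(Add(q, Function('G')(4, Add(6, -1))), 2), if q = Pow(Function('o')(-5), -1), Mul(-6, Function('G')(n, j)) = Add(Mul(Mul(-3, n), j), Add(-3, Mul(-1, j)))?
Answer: Rational(18037009, 140625) ≈ 128.26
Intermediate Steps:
Function('o')(J) = Pow(J, 3)
Function('G')(n, j) = Add(Rational(1, 2), Mul(Rational(1, 6), j), Mul(Rational(1, 2), j, n)) (Function('G')(n, j) = Mul(Rational(-1, 6), Add(Mul(Mul(-3, n), j), Add(-3, Mul(-1, j)))) = Mul(Rational(-1, 6), Add(Mul(-3, j, n), Add(-3, Mul(-1, j)))) = Mul(Rational(-1, 6), Add(-3, Mul(-1, j), Mul(-3, j, n))) = Add(Rational(1, 2), Mul(Rational(1, 6), j), Mul(Rational(1, 2), j, n)))
q = Rational(-1, 125) (q = Pow(Pow(-5, 3), -1) = Pow(-125, -1) = Rational(-1, 125) ≈ -0.0080000)
Pow(Add(q, Function('G')(4, Add(6, -1))), 2) = Pow(Add(Rational(-1, 125), Add(Rational(1, 2), Mul(Rational(1, 6), Add(6, -1)), Mul(Rational(1, 2), Add(6, -1), 4))), 2) = Pow(Add(Rational(-1, 125), Add(Rational(1, 2), Mul(Rational(1, 6), 5), Mul(Rational(1, 2), 5, 4))), 2) = Pow(Add(Rational(-1, 125), Add(Rational(1, 2), Rational(5, 6), 10)), 2) = Pow(Add(Rational(-1, 125), Rational(34, 3)), 2) = Pow(Rational(4247, 375), 2) = Rational(18037009, 140625)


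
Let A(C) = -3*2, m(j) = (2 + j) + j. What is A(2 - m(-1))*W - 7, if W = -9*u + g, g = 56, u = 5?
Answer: -73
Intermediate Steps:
m(j) = 2 + 2*j
A(C) = -6
W = 11 (W = -9*5 + 56 = -45 + 56 = 11)
A(2 - m(-1))*W - 7 = -6*11 - 7 = -66 - 7 = -73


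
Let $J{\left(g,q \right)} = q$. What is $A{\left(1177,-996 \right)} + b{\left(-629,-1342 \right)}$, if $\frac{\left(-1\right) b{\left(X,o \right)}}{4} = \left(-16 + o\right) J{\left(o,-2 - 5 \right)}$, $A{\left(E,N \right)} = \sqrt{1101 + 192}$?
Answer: $-38024 + \sqrt{1293} \approx -37988.0$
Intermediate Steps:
$A{\left(E,N \right)} = \sqrt{1293}$
$b{\left(X,o \right)} = -448 + 28 o$ ($b{\left(X,o \right)} = - 4 \left(-16 + o\right) \left(-2 - 5\right) = - 4 \left(-16 + o\right) \left(-7\right) = - 4 \left(112 - 7 o\right) = -448 + 28 o$)
$A{\left(1177,-996 \right)} + b{\left(-629,-1342 \right)} = \sqrt{1293} + \left(-448 + 28 \left(-1342\right)\right) = \sqrt{1293} - 38024 = -38024 + \sqrt{1293}$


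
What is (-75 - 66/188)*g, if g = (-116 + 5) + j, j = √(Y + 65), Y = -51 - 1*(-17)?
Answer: 786213/94 - 7083*√31/94 ≈ 7944.4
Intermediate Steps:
Y = -34 (Y = -51 + 17 = -34)
j = √31 (j = √(-34 + 65) = √31 ≈ 5.5678)
g = -111 + √31 (g = (-116 + 5) + √31 = -111 + √31 ≈ -105.43)
(-75 - 66/188)*g = (-75 - 66/188)*(-111 + √31) = (-75 - 66*1/188)*(-111 + √31) = (-75 - 33/94)*(-111 + √31) = -7083*(-111 + √31)/94 = 786213/94 - 7083*√31/94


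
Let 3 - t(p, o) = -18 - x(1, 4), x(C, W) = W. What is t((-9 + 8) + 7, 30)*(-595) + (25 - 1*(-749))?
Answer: -14101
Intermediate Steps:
t(p, o) = 25 (t(p, o) = 3 - (-18 - 1*4) = 3 - (-18 - 4) = 3 - 1*(-22) = 3 + 22 = 25)
t((-9 + 8) + 7, 30)*(-595) + (25 - 1*(-749)) = 25*(-595) + (25 - 1*(-749)) = -14875 + (25 + 749) = -14875 + 774 = -14101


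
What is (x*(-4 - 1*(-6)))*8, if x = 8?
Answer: 128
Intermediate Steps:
(x*(-4 - 1*(-6)))*8 = (8*(-4 - 1*(-6)))*8 = (8*(-4 + 6))*8 = (8*2)*8 = 16*8 = 128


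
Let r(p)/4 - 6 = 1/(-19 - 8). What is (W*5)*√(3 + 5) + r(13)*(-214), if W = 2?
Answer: -137816/27 + 20*√2 ≈ -5076.0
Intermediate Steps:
r(p) = 644/27 (r(p) = 24 + 4/(-19 - 8) = 24 + 4/(-27) = 24 + 4*(-1/27) = 24 - 4/27 = 644/27)
(W*5)*√(3 + 5) + r(13)*(-214) = (2*5)*√(3 + 5) + (644/27)*(-214) = 10*√8 - 137816/27 = 10*(2*√2) - 137816/27 = 20*√2 - 137816/27 = -137816/27 + 20*√2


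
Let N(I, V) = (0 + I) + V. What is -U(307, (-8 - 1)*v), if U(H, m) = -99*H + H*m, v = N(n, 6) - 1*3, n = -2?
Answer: 33156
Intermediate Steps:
N(I, V) = I + V
v = 1 (v = (-2 + 6) - 1*3 = 4 - 3 = 1)
-U(307, (-8 - 1)*v) = -307*(-99 + (-8 - 1)*1) = -307*(-99 - 9*1) = -307*(-99 - 9) = -307*(-108) = -1*(-33156) = 33156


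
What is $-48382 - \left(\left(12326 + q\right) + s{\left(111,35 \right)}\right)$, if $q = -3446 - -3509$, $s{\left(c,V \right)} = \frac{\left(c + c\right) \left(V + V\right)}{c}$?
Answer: $-60911$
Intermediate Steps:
$s{\left(c,V \right)} = 4 V$ ($s{\left(c,V \right)} = \frac{2 c 2 V}{c} = \frac{4 V c}{c} = 4 V$)
$q = 63$ ($q = -3446 + 3509 = 63$)
$-48382 - \left(\left(12326 + q\right) + s{\left(111,35 \right)}\right) = -48382 - \left(\left(12326 + 63\right) + 4 \cdot 35\right) = -48382 - \left(12389 + 140\right) = -48382 - 12529 = -60911$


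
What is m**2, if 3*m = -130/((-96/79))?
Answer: 26368225/20736 ≈ 1271.6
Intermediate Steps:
m = 5135/144 (m = (-130/((-96/79)))/3 = (-130/((-96*1/79)))/3 = (-130/(-96/79))/3 = (-130*(-79/96))/3 = (1/3)*(5135/48) = 5135/144 ≈ 35.660)
m**2 = (5135/144)**2 = 26368225/20736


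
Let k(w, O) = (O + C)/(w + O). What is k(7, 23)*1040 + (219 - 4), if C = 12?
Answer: 4285/3 ≈ 1428.3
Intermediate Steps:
k(w, O) = (12 + O)/(O + w) (k(w, O) = (O + 12)/(w + O) = (12 + O)/(O + w))
k(7, 23)*1040 + (219 - 4) = ((12 + 23)/(23 + 7))*1040 + (219 - 4) = (35/30)*1040 + 215 = ((1/30)*35)*1040 + 215 = (7/6)*1040 + 215 = 3640/3 + 215 = 4285/3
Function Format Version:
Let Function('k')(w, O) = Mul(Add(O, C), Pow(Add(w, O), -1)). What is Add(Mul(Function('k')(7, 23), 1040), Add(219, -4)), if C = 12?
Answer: Rational(4285, 3) ≈ 1428.3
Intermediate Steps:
Function('k')(w, O) = Mul(Pow(Add(O, w), -1), Add(12, O)) (Function('k')(w, O) = Mul(Add(O, 12), Pow(Add(w, O), -1)) = Mul(Add(12, O), Pow(Add(O, w), -1)) = Mul(Pow(Add(O, w), -1), Add(12, O)))
Add(Mul(Function('k')(7, 23), 1040), Add(219, -4)) = Add(Mul(Mul(Pow(Add(23, 7), -1), Add(12, 23)), 1040), Add(219, -4)) = Add(Mul(Mul(Pow(30, -1), 35), 1040), 215) = Add(Mul(Mul(Rational(1, 30), 35), 1040), 215) = Add(Mul(Rational(7, 6), 1040), 215) = Add(Rational(3640, 3), 215) = Rational(4285, 3)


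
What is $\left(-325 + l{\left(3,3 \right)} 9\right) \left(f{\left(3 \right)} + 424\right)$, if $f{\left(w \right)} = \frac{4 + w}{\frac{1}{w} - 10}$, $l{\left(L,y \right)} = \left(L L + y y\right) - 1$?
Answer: $- \frac{2111300}{29} \approx -72804.0$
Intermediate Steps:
$l{\left(L,y \right)} = -1 + L^{2} + y^{2}$ ($l{\left(L,y \right)} = \left(L^{2} + y^{2}\right) - 1 = -1 + L^{2} + y^{2}$)
$f{\left(w \right)} = \frac{4 + w}{-10 + \frac{1}{w}}$
$\left(-325 + l{\left(3,3 \right)} 9\right) \left(f{\left(3 \right)} + 424\right) = \left(-325 + \left(-1 + 3^{2} + 3^{2}\right) 9\right) \left(\left(-1\right) 3 \frac{1}{-1 + 10 \cdot 3} \left(4 + 3\right) + 424\right) = \left(-325 + \left(-1 + 9 + 9\right) 9\right) \left(\left(-1\right) 3 \frac{1}{-1 + 30} \cdot 7 + 424\right) = \left(-325 + 17 \cdot 9\right) \left(\left(-1\right) 3 \cdot \frac{1}{29} \cdot 7 + 424\right) = \left(-325 + 153\right) \left(\left(-1\right) 3 \cdot \frac{1}{29} \cdot 7 + 424\right) = - 172 \left(- \frac{21}{29} + 424\right) = \left(-172\right) \frac{12275}{29} = - \frac{2111300}{29}$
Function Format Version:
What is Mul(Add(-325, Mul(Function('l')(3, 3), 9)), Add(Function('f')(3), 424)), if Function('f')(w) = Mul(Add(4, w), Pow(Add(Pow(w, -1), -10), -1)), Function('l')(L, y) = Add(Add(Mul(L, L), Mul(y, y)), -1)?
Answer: Rational(-2111300, 29) ≈ -72804.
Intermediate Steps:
Function('l')(L, y) = Add(-1, Pow(L, 2), Pow(y, 2)) (Function('l')(L, y) = Add(Add(Pow(L, 2), Pow(y, 2)), -1) = Add(-1, Pow(L, 2), Pow(y, 2)))
Function('f')(w) = Mul(Pow(Add(-10, Pow(w, -1)), -1), Add(4, w)) (Function('f')(w) = Mul(Add(4, w), Pow(Add(-10, Pow(w, -1)), -1)) = Mul(Pow(Add(-10, Pow(w, -1)), -1), Add(4, w)))
Mul(Add(-325, Mul(Function('l')(3, 3), 9)), Add(Function('f')(3), 424)) = Mul(Add(-325, Mul(Add(-1, Pow(3, 2), Pow(3, 2)), 9)), Add(Mul(-1, 3, Pow(Add(-1, Mul(10, 3)), -1), Add(4, 3)), 424)) = Mul(Add(-325, Mul(Add(-1, 9, 9), 9)), Add(Mul(-1, 3, Pow(Add(-1, 30), -1), 7), 424)) = Mul(Add(-325, Mul(17, 9)), Add(Mul(-1, 3, Pow(29, -1), 7), 424)) = Mul(Add(-325, 153), Add(Mul(-1, 3, Rational(1, 29), 7), 424)) = Mul(-172, Add(Rational(-21, 29), 424)) = Mul(-172, Rational(12275, 29)) = Rational(-2111300, 29)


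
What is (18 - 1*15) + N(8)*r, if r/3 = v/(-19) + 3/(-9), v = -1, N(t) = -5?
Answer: 137/19 ≈ 7.2105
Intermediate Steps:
r = -16/19 (r = 3*(-1/(-19) + 3/(-9)) = 3*(-1*(-1/19) + 3*(-1/9)) = 3*(1/19 - 1/3) = 3*(-16/57) = -16/19 ≈ -0.84210)
(18 - 1*15) + N(8)*r = (18 - 1*15) - 5*(-16/19) = (18 - 15) + 80/19 = 3 + 80/19 = 137/19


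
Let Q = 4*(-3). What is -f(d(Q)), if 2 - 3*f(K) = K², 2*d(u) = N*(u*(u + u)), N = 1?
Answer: 20734/3 ≈ 6911.3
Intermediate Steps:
Q = -12
d(u) = u² (d(u) = (1*(u*(u + u)))/2 = (1*(u*(2*u)))/2 = (1*(2*u²))/2 = (2*u²)/2 = u²)
f(K) = ⅔ - K²/3
-f(d(Q)) = -(⅔ - ((-12)²)²/3) = -(⅔ - ⅓*144²) = -(⅔ - ⅓*20736) = -(⅔ - 6912) = -1*(-20734/3) = 20734/3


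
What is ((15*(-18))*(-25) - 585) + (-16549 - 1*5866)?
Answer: -16250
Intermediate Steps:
((15*(-18))*(-25) - 585) + (-16549 - 1*5866) = (-270*(-25) - 585) + (-16549 - 5866) = (6750 - 585) - 22415 = 6165 - 22415 = -16250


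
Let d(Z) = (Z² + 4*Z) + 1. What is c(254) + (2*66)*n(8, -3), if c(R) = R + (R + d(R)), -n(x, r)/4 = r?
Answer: 67625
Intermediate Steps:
d(Z) = 1 + Z² + 4*Z
n(x, r) = -4*r
c(R) = 1 + R² + 6*R (c(R) = R + (R + (1 + R² + 4*R)) = R + (1 + R² + 5*R) = 1 + R² + 6*R)
c(254) + (2*66)*n(8, -3) = (1 + 254² + 6*254) + (2*66)*(-4*(-3)) = (1 + 64516 + 1524) + 132*12 = 66041 + 1584 = 67625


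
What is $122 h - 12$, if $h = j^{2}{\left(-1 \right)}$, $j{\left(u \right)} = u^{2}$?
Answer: $110$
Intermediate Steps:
$h = 1$ ($h = \left(\left(-1\right)^{2}\right)^{2} = 1^{2} = 1$)
$122 h - 12 = 122 \cdot 1 - 12 = 122 - 12 = 110$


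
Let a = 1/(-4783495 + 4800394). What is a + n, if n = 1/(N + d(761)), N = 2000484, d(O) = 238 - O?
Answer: 2016860/33797340939 ≈ 5.9675e-5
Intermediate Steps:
a = 1/16899 ≈ 5.9175e-5
n = 1/1999961 (n = 1/(2000484 + (238 - 1*761)) = 1/(2000484 + (238 - 761)) = 1/(2000484 - 523) = 1/1999961 ≈ 5.0001e-7)
a + n = 1/16899 + 1/1999961 = 2016860/33797340939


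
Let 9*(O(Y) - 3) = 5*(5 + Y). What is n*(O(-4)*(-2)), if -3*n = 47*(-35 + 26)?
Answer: -3008/3 ≈ -1002.7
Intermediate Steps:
n = 141 (n = -47*(-35 + 26)/3 = -47*(-9)/3 = -⅓*(-423) = 141)
O(Y) = 52/9 + 5*Y/9 (O(Y) = 3 + (5*(5 + Y))/9 = 3 + (25 + 5*Y)/9 = 3 + (25/9 + 5*Y/9) = 52/9 + 5*Y/9)
n*(O(-4)*(-2)) = 141*((52/9 + (5/9)*(-4))*(-2)) = 141*((52/9 - 20/9)*(-2)) = 141*((32/9)*(-2)) = 141*(-64/9) = -3008/3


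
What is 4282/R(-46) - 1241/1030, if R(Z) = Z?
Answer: -2233773/23690 ≈ -94.292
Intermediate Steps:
4282/R(-46) - 1241/1030 = 4282/(-46) - 1241/1030 = 4282*(-1/46) - 1241*1/1030 = -2141/23 - 1241/1030 = -2233773/23690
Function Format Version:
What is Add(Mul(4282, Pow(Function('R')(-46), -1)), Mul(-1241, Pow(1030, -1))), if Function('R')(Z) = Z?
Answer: Rational(-2233773, 23690) ≈ -94.292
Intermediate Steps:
Add(Mul(4282, Pow(Function('R')(-46), -1)), Mul(-1241, Pow(1030, -1))) = Add(Mul(4282, Pow(-46, -1)), Mul(-1241, Pow(1030, -1))) = Add(Mul(4282, Rational(-1, 46)), Mul(-1241, Rational(1, 1030))) = Add(Rational(-2141, 23), Rational(-1241, 1030)) = Rational(-2233773, 23690)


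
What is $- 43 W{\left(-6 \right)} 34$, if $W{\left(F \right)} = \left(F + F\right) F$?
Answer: $-105264$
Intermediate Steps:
$W{\left(F \right)} = 2 F^{2}$ ($W{\left(F \right)} = 2 F F = 2 F^{2}$)
$- 43 W{\left(-6 \right)} 34 = - 43 \cdot 2 \left(-6\right)^{2} \cdot 34 = - 43 \cdot 2 \cdot 36 \cdot 34 = \left(-43\right) 72 \cdot 34 = \left(-3096\right) 34 = -105264$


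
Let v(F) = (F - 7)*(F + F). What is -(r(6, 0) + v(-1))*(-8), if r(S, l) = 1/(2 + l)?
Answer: 132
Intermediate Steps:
v(F) = 2*F*(-7 + F) (v(F) = (-7 + F)*(2*F) = 2*F*(-7 + F))
-(r(6, 0) + v(-1))*(-8) = -(1/(2 + 0) + 2*(-1)*(-7 - 1))*(-8) = -(1/2 + 2*(-1)*(-8))*(-8) = -(½ + 16)*(-8) = -33*(-8)/2 = -1*(-132) = 132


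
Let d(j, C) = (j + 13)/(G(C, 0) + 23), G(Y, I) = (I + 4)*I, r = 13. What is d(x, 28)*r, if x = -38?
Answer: -325/23 ≈ -14.130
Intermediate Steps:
G(Y, I) = I*(4 + I) (G(Y, I) = (4 + I)*I = I*(4 + I))
d(j, C) = 13/23 + j/23 (d(j, C) = (j + 13)/(0*(4 + 0) + 23) = (13 + j)/(0*4 + 23) = (13 + j)/(0 + 23) = (13 + j)/23 = (13 + j)*(1/23) = 13/23 + j/23)
d(x, 28)*r = (13/23 + (1/23)*(-38))*13 = (13/23 - 38/23)*13 = -25/23*13 = -325/23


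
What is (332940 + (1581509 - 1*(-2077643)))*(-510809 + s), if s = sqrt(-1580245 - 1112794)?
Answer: -2039196522428 + 3992092*I*sqrt(2693039) ≈ -2.0392e+12 + 6.5512e+9*I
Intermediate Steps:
s = I*sqrt(2693039) (s = sqrt(-2693039) = I*sqrt(2693039) ≈ 1641.0*I)
(332940 + (1581509 - 1*(-2077643)))*(-510809 + s) = (332940 + (1581509 - 1*(-2077643)))*(-510809 + I*sqrt(2693039)) = (332940 + (1581509 + 2077643))*(-510809 + I*sqrt(2693039)) = (332940 + 3659152)*(-510809 + I*sqrt(2693039)) = 3992092*(-510809 + I*sqrt(2693039)) = -2039196522428 + 3992092*I*sqrt(2693039)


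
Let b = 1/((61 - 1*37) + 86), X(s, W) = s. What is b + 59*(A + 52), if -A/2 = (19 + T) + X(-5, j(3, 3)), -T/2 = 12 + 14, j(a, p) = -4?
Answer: 830721/110 ≈ 7552.0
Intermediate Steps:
T = -52 (T = -2*(12 + 14) = -2*26 = -52)
b = 1/110 (b = 1/((61 - 37) + 86) = 1/(24 + 86) = 1/110 ≈ 0.0090909)
A = 76 (A = -2*((19 - 52) - 5) = -2*(-33 - 5) = -2*(-38) = 76)
b + 59*(A + 52) = 1/110 + 59*(76 + 52) = 1/110 + 59*128 = 1/110 + 7552 = 830721/110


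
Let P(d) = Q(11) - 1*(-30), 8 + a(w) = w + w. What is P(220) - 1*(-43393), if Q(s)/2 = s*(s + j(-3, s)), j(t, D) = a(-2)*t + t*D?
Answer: 43731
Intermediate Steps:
a(w) = -8 + 2*w (a(w) = -8 + (w + w) = -8 + 2*w)
j(t, D) = -12*t + D*t (j(t, D) = (-8 + 2*(-2))*t + t*D = (-8 - 4)*t + D*t = -12*t + D*t)
Q(s) = 2*s*(36 - 2*s) (Q(s) = 2*(s*(s - 3*(-12 + s))) = 2*(s*(s + (36 - 3*s))) = 2*(s*(36 - 2*s)) = 2*s*(36 - 2*s))
P(d) = 338 (P(d) = 4*11*(18 - 1*11) - 1*(-30) = 4*11*(18 - 11) + 30 = 4*11*7 + 30 = 308 + 30 = 338)
P(220) - 1*(-43393) = 338 - 1*(-43393) = 338 + 43393 = 43731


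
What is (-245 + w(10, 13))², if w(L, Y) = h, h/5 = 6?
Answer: 46225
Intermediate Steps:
h = 30 (h = 5*6 = 30)
w(L, Y) = 30
(-245 + w(10, 13))² = (-245 + 30)² = (-215)² = 46225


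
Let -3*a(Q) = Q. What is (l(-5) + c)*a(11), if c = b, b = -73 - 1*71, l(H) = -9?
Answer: 561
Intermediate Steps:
a(Q) = -Q/3
b = -144 (b = -73 - 71 = -144)
c = -144
(l(-5) + c)*a(11) = (-9 - 144)*(-1/3*11) = -153*(-11/3) = 561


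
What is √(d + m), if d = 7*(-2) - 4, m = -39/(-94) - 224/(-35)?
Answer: I*√2470790/470 ≈ 3.3444*I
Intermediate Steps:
m = 3203/470 (m = -39*(-1/94) - 224*(-1/35) = 39/94 + 32/5 = 3203/470 ≈ 6.8149)
d = -18 (d = -14 - 4 = -18)
√(d + m) = √(-18 + 3203/470) = √(-5257/470) = I*√2470790/470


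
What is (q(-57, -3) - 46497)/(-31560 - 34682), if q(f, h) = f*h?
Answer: 23163/33121 ≈ 0.69934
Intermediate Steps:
(q(-57, -3) - 46497)/(-31560 - 34682) = (-57*(-3) - 46497)/(-31560 - 34682) = (171 - 46497)/(-66242) = -46326*(-1/66242) = 23163/33121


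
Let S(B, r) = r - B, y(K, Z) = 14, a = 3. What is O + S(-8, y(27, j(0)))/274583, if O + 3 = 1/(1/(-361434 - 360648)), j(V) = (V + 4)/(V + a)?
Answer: -198272265533/274583 ≈ -7.2209e+5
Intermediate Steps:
j(V) = (4 + V)/(3 + V) (j(V) = (V + 4)/(V + 3) = (4 + V)/(3 + V))
O = -722085 (O = -3 + 1/(1/(-361434 - 360648)) = -3 + 1/(1/(-722082)) = -3 + 1/(-1/722082) = -3 - 722082 = -722085)
O + S(-8, y(27, j(0)))/274583 = -722085 + (14 - 1*(-8))/274583 = -722085 + (14 + 8)*(1/274583) = -722085 + 22*(1/274583) = -722085 + 22/274583 = -198272265533/274583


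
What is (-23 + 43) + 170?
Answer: 190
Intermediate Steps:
(-23 + 43) + 170 = 20 + 170 = 190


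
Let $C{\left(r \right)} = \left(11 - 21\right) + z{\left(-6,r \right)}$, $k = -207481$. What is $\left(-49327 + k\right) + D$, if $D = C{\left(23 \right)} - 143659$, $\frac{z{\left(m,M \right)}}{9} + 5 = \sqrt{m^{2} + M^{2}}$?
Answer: $-400522 + 9 \sqrt{565} \approx -4.0031 \cdot 10^{5}$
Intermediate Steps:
$z{\left(m,M \right)} = -45 + 9 \sqrt{M^{2} + m^{2}}$ ($z{\left(m,M \right)} = -45 + 9 \sqrt{m^{2} + M^{2}} = -45 + 9 \sqrt{M^{2} + m^{2}}$)
$C{\left(r \right)} = -55 + 9 \sqrt{36 + r^{2}}$ ($C{\left(r \right)} = \left(11 - 21\right) + \left(-45 + 9 \sqrt{r^{2} + \left(-6\right)^{2}}\right) = -10 + \left(-45 + 9 \sqrt{r^{2} + 36}\right) = -10 + \left(-45 + 9 \sqrt{36 + r^{2}}\right) = -55 + 9 \sqrt{36 + r^{2}}$)
$D = -143714 + 9 \sqrt{565}$ ($D = \left(-55 + 9 \sqrt{36 + 23^{2}}\right) - 143659 = \left(-55 + 9 \sqrt{36 + 529}\right) - 143659 = \left(-55 + 9 \sqrt{565}\right) - 143659 = -143714 + 9 \sqrt{565} \approx -1.435 \cdot 10^{5}$)
$\left(-49327 + k\right) + D = \left(-49327 - 207481\right) - \left(143714 - 9 \sqrt{565}\right) = -256808 - \left(143714 - 9 \sqrt{565}\right) = -400522 + 9 \sqrt{565}$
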